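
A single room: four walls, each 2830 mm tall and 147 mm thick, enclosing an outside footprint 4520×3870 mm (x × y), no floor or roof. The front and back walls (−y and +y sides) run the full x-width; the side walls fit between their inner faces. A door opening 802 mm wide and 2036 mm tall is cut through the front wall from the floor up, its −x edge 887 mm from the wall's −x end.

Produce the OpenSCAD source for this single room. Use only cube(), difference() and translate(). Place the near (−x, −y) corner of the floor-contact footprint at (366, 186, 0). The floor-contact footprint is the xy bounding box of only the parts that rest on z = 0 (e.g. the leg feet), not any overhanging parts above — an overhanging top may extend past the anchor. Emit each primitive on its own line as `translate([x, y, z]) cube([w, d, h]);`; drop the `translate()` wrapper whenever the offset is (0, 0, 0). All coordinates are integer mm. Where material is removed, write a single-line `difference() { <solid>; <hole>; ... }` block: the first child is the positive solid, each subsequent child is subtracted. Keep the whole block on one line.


difference() { translate([366, 186, 0]) cube([4520, 147, 2830]); translate([1253, 186, 0]) cube([802, 147, 2036]); }
translate([366, 3909, 0]) cube([4520, 147, 2830]);
translate([366, 333, 0]) cube([147, 3576, 2830]);
translate([4739, 333, 0]) cube([147, 3576, 2830]);


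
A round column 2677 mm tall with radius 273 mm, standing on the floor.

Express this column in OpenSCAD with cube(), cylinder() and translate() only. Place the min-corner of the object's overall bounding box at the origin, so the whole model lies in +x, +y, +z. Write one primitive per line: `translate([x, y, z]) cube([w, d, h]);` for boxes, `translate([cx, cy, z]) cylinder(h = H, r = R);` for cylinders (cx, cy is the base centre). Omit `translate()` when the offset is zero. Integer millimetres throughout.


translate([273, 273, 0]) cylinder(h = 2677, r = 273);


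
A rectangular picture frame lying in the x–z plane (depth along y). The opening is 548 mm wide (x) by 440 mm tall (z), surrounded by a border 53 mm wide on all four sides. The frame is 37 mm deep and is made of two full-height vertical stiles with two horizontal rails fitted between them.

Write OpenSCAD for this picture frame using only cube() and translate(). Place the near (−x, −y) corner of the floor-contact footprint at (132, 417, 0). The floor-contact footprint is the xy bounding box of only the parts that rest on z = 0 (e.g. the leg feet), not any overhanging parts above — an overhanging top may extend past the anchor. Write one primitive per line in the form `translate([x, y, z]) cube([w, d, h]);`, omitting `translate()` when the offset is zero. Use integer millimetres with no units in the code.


translate([132, 417, 0]) cube([53, 37, 546]);
translate([733, 417, 0]) cube([53, 37, 546]);
translate([185, 417, 0]) cube([548, 37, 53]);
translate([185, 417, 493]) cube([548, 37, 53]);


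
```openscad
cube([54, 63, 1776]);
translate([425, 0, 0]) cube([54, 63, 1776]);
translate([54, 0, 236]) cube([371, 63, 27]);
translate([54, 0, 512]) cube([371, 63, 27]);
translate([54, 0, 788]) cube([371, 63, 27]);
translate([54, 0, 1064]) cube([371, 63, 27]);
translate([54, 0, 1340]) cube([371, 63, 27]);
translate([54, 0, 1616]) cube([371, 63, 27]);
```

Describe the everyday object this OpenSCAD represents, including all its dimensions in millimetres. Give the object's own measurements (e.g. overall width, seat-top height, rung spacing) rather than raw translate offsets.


A straight ladder. Two 54×63 mm vertical rails, 1776 mm tall, stand 479 mm apart (outside-to-outside) with their front faces coplanar on the −y side. 6 rungs, each 63 mm deep and 27 mm tall, span between the inner faces of the rails, front faces flush with the rails. The lowest rung's underside is at z = 236 mm and rungs are spaced 276 mm apart (underside to underside).


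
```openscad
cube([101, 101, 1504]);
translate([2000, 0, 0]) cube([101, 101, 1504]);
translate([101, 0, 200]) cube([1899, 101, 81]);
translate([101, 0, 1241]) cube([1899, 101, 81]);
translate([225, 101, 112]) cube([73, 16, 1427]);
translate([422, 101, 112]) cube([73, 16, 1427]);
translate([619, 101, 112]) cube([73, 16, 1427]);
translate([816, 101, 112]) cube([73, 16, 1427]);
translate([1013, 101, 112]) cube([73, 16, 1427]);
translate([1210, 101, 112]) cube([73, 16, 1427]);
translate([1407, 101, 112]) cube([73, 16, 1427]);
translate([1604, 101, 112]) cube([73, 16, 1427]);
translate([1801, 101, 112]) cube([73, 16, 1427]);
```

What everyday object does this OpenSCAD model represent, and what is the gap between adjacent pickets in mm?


A fence section. The picket gap is 124 mm.

Two posts, two rails, 9 pickets — a fence section. Span 1899 mm holds 9 pickets of 73 mm with 10 equal gaps: ⌊(1899 − 9·73) / 10⌋ = 124 mm.


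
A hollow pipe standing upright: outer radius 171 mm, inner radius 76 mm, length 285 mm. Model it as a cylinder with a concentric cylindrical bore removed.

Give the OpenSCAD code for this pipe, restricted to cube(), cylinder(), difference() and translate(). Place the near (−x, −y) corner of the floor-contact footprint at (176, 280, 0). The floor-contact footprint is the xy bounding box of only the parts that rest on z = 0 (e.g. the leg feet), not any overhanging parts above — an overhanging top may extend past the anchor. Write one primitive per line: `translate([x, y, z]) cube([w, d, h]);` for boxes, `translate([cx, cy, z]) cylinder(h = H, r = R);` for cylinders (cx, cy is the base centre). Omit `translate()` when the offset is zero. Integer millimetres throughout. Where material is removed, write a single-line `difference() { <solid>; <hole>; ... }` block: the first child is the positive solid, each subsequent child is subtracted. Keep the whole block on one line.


difference() { translate([347, 451, 0]) cylinder(h = 285, r = 171); translate([347, 451, 0]) cylinder(h = 285, r = 76); }


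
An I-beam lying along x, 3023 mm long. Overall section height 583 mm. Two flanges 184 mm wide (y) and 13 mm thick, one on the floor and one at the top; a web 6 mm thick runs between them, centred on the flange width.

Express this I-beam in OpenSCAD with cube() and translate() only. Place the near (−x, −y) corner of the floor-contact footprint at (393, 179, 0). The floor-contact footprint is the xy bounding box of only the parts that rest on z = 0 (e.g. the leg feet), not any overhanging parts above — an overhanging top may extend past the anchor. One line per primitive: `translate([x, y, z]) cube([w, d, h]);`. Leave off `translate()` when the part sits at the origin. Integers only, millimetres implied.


translate([393, 179, 0]) cube([3023, 184, 13]);
translate([393, 268, 13]) cube([3023, 6, 557]);
translate([393, 179, 570]) cube([3023, 184, 13]);


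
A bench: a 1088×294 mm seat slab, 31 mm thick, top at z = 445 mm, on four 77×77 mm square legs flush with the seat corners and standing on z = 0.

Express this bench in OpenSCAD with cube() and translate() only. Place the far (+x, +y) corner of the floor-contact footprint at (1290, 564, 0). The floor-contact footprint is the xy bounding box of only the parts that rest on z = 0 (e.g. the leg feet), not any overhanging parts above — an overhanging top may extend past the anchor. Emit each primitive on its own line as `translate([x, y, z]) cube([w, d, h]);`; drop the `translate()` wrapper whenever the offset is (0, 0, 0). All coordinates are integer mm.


translate([202, 270, 414]) cube([1088, 294, 31]);
translate([202, 270, 0]) cube([77, 77, 414]);
translate([202, 487, 0]) cube([77, 77, 414]);
translate([1213, 270, 0]) cube([77, 77, 414]);
translate([1213, 487, 0]) cube([77, 77, 414]);


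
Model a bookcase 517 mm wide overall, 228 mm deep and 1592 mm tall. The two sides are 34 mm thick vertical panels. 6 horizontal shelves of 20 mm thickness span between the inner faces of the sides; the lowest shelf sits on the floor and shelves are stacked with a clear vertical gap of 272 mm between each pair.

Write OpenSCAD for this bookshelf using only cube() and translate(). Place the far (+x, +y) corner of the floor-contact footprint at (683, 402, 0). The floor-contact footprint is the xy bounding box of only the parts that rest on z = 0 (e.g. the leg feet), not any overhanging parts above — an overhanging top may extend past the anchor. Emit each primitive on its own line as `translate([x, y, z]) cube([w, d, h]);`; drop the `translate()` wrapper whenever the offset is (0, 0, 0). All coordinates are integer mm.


translate([166, 174, 0]) cube([34, 228, 1592]);
translate([649, 174, 0]) cube([34, 228, 1592]);
translate([200, 174, 0]) cube([449, 228, 20]);
translate([200, 174, 292]) cube([449, 228, 20]);
translate([200, 174, 584]) cube([449, 228, 20]);
translate([200, 174, 876]) cube([449, 228, 20]);
translate([200, 174, 1168]) cube([449, 228, 20]);
translate([200, 174, 1460]) cube([449, 228, 20]);


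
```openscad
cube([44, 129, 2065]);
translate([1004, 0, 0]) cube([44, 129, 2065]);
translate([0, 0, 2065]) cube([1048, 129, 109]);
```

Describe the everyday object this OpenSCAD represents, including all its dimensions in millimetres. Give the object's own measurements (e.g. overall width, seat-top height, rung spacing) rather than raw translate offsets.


A door frame. The clear opening is 960 mm wide and 2065 mm high. Two 44 mm wide jambs, 129 mm deep, stand either side of the opening from the floor to the top of the opening. A 109 mm thick head sits across the top of both jambs, spanning the full outside width of the frame.


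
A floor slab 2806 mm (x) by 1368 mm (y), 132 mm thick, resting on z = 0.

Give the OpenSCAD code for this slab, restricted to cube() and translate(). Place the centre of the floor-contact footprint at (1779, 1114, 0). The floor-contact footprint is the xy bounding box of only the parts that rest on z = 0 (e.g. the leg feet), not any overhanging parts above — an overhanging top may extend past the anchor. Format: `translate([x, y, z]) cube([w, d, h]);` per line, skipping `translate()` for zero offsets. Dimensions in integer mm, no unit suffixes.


translate([376, 430, 0]) cube([2806, 1368, 132]);


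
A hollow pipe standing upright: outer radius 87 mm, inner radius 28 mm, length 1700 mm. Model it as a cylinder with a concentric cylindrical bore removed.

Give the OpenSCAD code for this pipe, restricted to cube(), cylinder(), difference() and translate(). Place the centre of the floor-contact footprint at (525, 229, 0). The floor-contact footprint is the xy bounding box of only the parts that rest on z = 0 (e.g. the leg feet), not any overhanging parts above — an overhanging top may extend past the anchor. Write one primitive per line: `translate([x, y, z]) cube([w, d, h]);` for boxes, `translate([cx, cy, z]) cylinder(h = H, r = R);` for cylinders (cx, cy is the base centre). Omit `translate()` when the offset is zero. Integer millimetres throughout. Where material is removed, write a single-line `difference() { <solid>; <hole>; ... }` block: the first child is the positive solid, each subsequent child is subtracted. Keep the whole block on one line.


difference() { translate([525, 229, 0]) cylinder(h = 1700, r = 87); translate([525, 229, 0]) cylinder(h = 1700, r = 28); }


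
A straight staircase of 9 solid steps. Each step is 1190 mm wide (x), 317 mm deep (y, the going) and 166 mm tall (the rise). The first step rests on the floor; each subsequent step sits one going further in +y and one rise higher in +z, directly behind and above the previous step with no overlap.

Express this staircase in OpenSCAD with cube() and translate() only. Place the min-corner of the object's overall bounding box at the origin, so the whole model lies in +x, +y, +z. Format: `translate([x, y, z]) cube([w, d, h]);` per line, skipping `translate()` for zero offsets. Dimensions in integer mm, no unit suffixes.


cube([1190, 317, 166]);
translate([0, 317, 166]) cube([1190, 317, 166]);
translate([0, 634, 332]) cube([1190, 317, 166]);
translate([0, 951, 498]) cube([1190, 317, 166]);
translate([0, 1268, 664]) cube([1190, 317, 166]);
translate([0, 1585, 830]) cube([1190, 317, 166]);
translate([0, 1902, 996]) cube([1190, 317, 166]);
translate([0, 2219, 1162]) cube([1190, 317, 166]);
translate([0, 2536, 1328]) cube([1190, 317, 166]);


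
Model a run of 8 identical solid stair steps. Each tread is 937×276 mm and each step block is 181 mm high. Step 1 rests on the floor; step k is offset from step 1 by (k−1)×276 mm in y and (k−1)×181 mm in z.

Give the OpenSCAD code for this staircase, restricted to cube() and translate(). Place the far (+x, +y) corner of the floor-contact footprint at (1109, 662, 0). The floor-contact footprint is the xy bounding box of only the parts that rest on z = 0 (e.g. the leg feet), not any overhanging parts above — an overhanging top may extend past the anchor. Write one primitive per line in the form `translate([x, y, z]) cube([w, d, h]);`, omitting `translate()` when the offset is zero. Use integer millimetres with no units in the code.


translate([172, 386, 0]) cube([937, 276, 181]);
translate([172, 662, 181]) cube([937, 276, 181]);
translate([172, 938, 362]) cube([937, 276, 181]);
translate([172, 1214, 543]) cube([937, 276, 181]);
translate([172, 1490, 724]) cube([937, 276, 181]);
translate([172, 1766, 905]) cube([937, 276, 181]);
translate([172, 2042, 1086]) cube([937, 276, 181]);
translate([172, 2318, 1267]) cube([937, 276, 181]);


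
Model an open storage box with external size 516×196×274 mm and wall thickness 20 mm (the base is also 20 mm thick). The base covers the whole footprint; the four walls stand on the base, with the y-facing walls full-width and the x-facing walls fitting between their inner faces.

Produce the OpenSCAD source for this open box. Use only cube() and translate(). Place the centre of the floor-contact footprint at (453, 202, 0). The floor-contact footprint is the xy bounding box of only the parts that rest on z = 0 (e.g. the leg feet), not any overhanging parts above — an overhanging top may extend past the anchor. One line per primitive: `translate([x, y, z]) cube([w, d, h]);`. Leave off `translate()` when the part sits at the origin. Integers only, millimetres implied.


translate([195, 104, 0]) cube([516, 196, 20]);
translate([195, 104, 20]) cube([516, 20, 254]);
translate([195, 280, 20]) cube([516, 20, 254]);
translate([195, 124, 20]) cube([20, 156, 254]);
translate([691, 124, 20]) cube([20, 156, 254]);


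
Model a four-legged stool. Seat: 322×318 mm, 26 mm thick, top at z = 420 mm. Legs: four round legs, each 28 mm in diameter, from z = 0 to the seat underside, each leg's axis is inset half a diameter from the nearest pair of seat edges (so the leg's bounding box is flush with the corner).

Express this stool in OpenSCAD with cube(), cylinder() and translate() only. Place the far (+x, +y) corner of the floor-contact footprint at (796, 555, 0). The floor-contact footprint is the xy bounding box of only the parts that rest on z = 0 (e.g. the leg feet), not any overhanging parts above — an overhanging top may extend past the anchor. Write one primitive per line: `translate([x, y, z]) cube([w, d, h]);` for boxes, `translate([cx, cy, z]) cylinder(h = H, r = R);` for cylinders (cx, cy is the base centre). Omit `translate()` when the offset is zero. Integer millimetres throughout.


translate([474, 237, 394]) cube([322, 318, 26]);
translate([488, 251, 0]) cylinder(h = 394, r = 14);
translate([782, 251, 0]) cylinder(h = 394, r = 14);
translate([488, 541, 0]) cylinder(h = 394, r = 14);
translate([782, 541, 0]) cylinder(h = 394, r = 14);


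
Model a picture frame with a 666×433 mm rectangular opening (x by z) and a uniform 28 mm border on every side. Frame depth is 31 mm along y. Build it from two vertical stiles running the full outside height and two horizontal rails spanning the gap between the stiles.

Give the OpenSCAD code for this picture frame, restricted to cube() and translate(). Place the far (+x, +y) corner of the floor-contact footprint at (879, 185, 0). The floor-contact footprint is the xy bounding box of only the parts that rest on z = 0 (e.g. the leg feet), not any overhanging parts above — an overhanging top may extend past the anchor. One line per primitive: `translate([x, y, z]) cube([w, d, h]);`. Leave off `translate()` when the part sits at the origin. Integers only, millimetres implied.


translate([157, 154, 0]) cube([28, 31, 489]);
translate([851, 154, 0]) cube([28, 31, 489]);
translate([185, 154, 0]) cube([666, 31, 28]);
translate([185, 154, 461]) cube([666, 31, 28]);


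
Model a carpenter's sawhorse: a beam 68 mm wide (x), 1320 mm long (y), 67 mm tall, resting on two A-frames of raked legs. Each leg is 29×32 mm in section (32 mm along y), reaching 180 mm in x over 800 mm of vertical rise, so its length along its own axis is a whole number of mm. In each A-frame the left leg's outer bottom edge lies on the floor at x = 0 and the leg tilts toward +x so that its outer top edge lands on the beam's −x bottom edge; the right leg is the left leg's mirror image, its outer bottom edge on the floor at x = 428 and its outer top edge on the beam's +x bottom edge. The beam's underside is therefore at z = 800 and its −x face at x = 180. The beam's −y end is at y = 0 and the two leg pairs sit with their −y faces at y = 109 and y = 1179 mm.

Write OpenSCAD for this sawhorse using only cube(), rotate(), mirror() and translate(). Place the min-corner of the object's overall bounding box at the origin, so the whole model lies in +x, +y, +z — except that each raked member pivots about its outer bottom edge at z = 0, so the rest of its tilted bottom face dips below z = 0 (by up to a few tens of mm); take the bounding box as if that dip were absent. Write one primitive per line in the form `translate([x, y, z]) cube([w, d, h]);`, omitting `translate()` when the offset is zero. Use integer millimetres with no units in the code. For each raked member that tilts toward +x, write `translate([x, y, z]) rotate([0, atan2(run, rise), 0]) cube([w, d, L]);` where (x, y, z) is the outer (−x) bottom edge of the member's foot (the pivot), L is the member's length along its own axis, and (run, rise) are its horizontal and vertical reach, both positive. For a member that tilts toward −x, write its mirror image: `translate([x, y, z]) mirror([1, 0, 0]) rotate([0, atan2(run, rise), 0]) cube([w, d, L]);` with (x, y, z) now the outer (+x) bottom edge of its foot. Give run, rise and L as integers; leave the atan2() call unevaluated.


translate([180, 0, 800]) cube([68, 1320, 67]);
translate([0, 109, 0]) rotate([0, atan2(180, 800), 0]) cube([29, 32, 820]);
translate([428, 109, 0]) mirror([1, 0, 0]) rotate([0, atan2(180, 800), 0]) cube([29, 32, 820]);
translate([0, 1179, 0]) rotate([0, atan2(180, 800), 0]) cube([29, 32, 820]);
translate([428, 1179, 0]) mirror([1, 0, 0]) rotate([0, atan2(180, 800), 0]) cube([29, 32, 820]);


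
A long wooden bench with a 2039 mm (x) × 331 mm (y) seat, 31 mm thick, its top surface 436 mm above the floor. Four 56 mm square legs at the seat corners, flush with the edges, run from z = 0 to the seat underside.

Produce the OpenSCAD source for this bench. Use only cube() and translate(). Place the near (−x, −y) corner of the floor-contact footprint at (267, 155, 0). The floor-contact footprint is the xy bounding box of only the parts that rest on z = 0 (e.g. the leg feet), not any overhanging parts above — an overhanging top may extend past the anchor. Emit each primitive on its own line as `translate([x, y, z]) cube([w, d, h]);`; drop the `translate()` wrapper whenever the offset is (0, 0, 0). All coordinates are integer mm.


translate([267, 155, 405]) cube([2039, 331, 31]);
translate([267, 155, 0]) cube([56, 56, 405]);
translate([267, 430, 0]) cube([56, 56, 405]);
translate([2250, 155, 0]) cube([56, 56, 405]);
translate([2250, 430, 0]) cube([56, 56, 405]);


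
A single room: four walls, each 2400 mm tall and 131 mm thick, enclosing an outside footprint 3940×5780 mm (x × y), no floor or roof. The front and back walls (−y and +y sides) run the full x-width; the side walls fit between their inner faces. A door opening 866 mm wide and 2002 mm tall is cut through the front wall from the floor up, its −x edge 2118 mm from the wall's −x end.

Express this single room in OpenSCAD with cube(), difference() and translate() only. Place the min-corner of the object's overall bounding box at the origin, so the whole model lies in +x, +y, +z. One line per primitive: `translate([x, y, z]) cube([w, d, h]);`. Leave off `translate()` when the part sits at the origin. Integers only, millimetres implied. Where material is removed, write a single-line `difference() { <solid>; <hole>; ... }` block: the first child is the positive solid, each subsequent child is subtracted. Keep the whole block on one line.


difference() { cube([3940, 131, 2400]); translate([2118, 0, 0]) cube([866, 131, 2002]); }
translate([0, 5649, 0]) cube([3940, 131, 2400]);
translate([0, 131, 0]) cube([131, 5518, 2400]);
translate([3809, 131, 0]) cube([131, 5518, 2400]);


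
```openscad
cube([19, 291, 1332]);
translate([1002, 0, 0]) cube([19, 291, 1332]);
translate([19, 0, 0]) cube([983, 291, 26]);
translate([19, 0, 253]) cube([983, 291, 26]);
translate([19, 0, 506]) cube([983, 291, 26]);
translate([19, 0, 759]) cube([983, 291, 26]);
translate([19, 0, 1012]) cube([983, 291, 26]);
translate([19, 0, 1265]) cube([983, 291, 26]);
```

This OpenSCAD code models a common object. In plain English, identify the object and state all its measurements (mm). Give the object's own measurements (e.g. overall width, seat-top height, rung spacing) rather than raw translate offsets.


An open bookshelf. Two side panels, each 19 mm thick, 291 mm deep and 1332 mm tall, stand 1021 mm apart (outside-to-outside). Between them sit 6 shelves, each 26 mm thick and 291 mm deep, spanning the full gap between the sides. The bottom shelf rests on the floor (its underside at z = 0) and the clear gap between one shelf's top and the next shelf's underside is 227 mm.


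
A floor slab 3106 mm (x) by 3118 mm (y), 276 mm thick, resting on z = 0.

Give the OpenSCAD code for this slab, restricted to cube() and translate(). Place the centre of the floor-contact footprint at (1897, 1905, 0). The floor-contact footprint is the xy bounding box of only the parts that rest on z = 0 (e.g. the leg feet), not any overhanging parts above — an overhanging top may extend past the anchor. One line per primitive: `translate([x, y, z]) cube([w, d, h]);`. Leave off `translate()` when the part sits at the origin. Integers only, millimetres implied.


translate([344, 346, 0]) cube([3106, 3118, 276]);


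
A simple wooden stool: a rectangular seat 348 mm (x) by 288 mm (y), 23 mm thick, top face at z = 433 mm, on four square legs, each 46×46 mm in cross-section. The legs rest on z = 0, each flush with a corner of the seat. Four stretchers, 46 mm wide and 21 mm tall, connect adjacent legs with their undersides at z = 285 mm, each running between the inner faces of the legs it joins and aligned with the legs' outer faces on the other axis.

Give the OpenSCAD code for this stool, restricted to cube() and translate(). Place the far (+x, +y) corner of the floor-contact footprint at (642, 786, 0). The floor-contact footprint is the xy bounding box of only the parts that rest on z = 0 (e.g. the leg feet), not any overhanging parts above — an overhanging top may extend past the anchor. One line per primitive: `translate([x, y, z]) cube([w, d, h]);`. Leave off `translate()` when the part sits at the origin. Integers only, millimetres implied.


translate([294, 498, 410]) cube([348, 288, 23]);
translate([294, 498, 0]) cube([46, 46, 410]);
translate([596, 498, 0]) cube([46, 46, 410]);
translate([294, 740, 0]) cube([46, 46, 410]);
translate([596, 740, 0]) cube([46, 46, 410]);
translate([340, 498, 285]) cube([256, 46, 21]);
translate([340, 740, 285]) cube([256, 46, 21]);
translate([294, 544, 285]) cube([46, 196, 21]);
translate([596, 544, 285]) cube([46, 196, 21]);


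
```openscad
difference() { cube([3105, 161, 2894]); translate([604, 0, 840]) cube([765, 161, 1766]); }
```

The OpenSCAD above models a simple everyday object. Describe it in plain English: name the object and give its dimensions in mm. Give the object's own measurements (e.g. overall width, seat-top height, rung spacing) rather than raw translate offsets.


A wall 3105 mm long (x), 161 mm thick (y), 2894 mm tall, with a rectangular window opening cut through it. The opening is 765 mm wide and 1766 mm tall; its sill is at z = 840 mm and its near (−x) edge is 604 mm from the wall's −x end. The opening passes through the full wall thickness.


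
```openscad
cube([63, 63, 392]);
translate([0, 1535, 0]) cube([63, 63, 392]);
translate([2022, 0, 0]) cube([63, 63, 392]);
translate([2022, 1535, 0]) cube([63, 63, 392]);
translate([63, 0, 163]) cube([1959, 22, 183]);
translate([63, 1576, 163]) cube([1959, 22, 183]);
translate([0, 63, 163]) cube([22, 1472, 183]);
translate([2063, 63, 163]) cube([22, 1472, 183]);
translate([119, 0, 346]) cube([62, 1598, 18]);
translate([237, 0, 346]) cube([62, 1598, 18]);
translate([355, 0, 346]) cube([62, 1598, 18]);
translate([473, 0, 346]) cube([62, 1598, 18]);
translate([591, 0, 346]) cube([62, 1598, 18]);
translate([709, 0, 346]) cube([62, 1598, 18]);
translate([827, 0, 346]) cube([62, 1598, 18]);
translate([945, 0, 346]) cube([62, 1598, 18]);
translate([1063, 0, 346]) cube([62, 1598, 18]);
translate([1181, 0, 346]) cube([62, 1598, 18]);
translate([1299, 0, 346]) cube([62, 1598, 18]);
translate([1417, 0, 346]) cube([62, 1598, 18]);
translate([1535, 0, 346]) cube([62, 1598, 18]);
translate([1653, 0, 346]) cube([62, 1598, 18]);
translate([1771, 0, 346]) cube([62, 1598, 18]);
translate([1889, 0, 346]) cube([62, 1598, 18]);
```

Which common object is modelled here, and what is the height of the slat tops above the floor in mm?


A bed frame. The slat-top height is 364 mm.

Four posts, four rails, and a row of slats — a bed frame. Slats sit on the rails at z = 163 + 183 = 346; with slat thickness 18, the top is 364 mm.


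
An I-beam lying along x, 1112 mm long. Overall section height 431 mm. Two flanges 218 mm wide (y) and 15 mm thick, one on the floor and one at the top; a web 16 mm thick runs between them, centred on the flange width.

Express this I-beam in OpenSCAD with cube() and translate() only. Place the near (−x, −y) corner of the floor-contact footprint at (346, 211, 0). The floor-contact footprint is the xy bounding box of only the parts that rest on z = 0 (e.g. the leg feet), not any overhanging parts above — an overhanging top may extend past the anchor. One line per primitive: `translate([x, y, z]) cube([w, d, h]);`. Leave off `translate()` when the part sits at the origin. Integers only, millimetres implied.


translate([346, 211, 0]) cube([1112, 218, 15]);
translate([346, 312, 15]) cube([1112, 16, 401]);
translate([346, 211, 416]) cube([1112, 218, 15]);


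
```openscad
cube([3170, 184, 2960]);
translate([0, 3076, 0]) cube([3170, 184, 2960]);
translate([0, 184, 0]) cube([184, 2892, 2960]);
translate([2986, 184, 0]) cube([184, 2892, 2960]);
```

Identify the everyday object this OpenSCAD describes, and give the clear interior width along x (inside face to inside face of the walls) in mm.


A house (or room) frame. The interior width is 2802 mm.

Four 2960 mm walls enclosing a rectangle with no floor or roof — a room or house frame. Outside width is 3170 mm and wall thickness is 184 mm, so the interior width is 3170 − 2 × 184 = 2802 mm.


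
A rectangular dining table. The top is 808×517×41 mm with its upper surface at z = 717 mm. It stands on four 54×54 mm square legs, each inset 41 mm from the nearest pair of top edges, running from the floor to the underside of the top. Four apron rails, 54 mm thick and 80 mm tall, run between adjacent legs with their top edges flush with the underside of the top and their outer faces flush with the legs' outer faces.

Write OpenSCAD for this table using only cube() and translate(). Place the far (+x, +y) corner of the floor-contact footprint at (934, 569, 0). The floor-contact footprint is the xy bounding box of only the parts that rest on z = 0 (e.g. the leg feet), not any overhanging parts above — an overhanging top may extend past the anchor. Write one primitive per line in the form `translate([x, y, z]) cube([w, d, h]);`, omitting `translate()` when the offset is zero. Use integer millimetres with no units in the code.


translate([167, 93, 676]) cube([808, 517, 41]);
translate([208, 134, 0]) cube([54, 54, 676]);
translate([880, 134, 0]) cube([54, 54, 676]);
translate([208, 515, 0]) cube([54, 54, 676]);
translate([880, 515, 0]) cube([54, 54, 676]);
translate([262, 134, 596]) cube([618, 54, 80]);
translate([262, 515, 596]) cube([618, 54, 80]);
translate([208, 188, 596]) cube([54, 327, 80]);
translate([880, 188, 596]) cube([54, 327, 80]);


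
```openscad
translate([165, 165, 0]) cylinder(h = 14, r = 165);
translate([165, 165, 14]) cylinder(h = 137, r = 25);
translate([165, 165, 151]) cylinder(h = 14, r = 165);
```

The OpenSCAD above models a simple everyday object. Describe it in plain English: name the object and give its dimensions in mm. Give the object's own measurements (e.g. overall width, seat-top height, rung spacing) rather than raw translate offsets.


A spool: two coaxial disc flanges of radius 165 mm and thickness 14 mm, joined by a core cylinder of radius 25 mm and height 137 mm. The lower flange rests on z = 0 and the three cylinders share a vertical axis.


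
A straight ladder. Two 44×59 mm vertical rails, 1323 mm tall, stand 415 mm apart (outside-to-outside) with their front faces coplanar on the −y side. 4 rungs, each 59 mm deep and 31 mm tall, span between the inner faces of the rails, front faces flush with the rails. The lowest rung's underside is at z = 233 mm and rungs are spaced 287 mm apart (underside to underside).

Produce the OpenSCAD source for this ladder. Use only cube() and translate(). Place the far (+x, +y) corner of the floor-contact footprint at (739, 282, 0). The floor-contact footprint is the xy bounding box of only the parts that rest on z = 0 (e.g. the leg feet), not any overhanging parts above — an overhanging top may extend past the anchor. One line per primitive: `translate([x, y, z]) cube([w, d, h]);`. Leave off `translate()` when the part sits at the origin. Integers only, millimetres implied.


translate([324, 223, 0]) cube([44, 59, 1323]);
translate([695, 223, 0]) cube([44, 59, 1323]);
translate([368, 223, 233]) cube([327, 59, 31]);
translate([368, 223, 520]) cube([327, 59, 31]);
translate([368, 223, 807]) cube([327, 59, 31]);
translate([368, 223, 1094]) cube([327, 59, 31]);


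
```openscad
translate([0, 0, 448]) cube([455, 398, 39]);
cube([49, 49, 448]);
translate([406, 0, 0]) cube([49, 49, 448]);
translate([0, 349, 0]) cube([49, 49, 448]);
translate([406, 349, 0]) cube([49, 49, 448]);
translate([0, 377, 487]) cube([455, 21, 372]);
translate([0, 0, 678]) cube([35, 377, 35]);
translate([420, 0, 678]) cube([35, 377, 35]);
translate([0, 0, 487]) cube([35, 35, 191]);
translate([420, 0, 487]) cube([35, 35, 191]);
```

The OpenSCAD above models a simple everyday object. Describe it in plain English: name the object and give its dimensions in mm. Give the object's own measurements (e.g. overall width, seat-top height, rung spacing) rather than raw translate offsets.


A chair. The seat is a 455×398×39 mm slab with its top at z = 487 mm, on four 49×49 mm corner legs (flush with the seat edges, standing on z = 0). A flat backrest 21 mm thick, 372 mm tall, spans the full seat width and rises from the seat top along its +y edge, rear face flush with the rear of the seat. Two armrests of 35×35 mm section run along each side from the seat's front edge to the front of the backrest, top faces 226 mm above the seat top and outer faces flush with the seat's x-edges; a 35×35 mm post under the front of each armrest stands on the seat at the front corner.


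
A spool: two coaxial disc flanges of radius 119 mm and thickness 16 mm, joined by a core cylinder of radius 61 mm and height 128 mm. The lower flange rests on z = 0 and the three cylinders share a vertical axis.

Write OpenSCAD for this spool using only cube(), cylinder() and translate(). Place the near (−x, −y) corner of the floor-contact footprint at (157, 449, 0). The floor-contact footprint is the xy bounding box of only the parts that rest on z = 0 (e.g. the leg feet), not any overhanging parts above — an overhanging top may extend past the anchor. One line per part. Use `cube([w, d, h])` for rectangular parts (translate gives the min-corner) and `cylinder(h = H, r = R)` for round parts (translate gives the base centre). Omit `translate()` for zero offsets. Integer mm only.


translate([276, 568, 0]) cylinder(h = 16, r = 119);
translate([276, 568, 16]) cylinder(h = 128, r = 61);
translate([276, 568, 144]) cylinder(h = 16, r = 119);


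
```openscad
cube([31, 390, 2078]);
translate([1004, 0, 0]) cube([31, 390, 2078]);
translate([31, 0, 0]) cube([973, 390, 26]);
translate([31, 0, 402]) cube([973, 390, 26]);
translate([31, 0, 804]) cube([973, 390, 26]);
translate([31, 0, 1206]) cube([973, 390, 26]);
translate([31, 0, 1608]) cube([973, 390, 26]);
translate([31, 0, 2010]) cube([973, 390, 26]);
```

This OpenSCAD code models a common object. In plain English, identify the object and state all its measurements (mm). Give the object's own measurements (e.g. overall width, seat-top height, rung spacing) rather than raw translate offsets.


An open bookshelf. Two side panels, each 31 mm thick, 390 mm deep and 2078 mm tall, stand 1035 mm apart (outside-to-outside). Between them sit 6 shelves, each 26 mm thick and 390 mm deep, spanning the full gap between the sides. The bottom shelf rests on the floor (its underside at z = 0) and the clear gap between one shelf's top and the next shelf's underside is 376 mm.


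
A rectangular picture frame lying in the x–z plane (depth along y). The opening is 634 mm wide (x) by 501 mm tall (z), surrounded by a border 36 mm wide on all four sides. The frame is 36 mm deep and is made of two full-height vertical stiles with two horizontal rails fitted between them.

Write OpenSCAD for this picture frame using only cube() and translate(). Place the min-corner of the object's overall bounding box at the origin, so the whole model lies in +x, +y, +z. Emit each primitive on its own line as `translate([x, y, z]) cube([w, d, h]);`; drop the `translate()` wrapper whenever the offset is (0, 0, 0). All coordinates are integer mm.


cube([36, 36, 573]);
translate([670, 0, 0]) cube([36, 36, 573]);
translate([36, 0, 0]) cube([634, 36, 36]);
translate([36, 0, 537]) cube([634, 36, 36]);


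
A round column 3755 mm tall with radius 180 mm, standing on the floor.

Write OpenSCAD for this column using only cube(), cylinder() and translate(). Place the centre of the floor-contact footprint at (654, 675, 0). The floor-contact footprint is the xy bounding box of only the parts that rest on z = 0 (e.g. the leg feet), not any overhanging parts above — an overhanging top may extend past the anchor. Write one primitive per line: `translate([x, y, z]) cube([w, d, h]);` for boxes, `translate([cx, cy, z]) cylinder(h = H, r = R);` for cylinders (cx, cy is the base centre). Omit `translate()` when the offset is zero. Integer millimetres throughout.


translate([654, 675, 0]) cylinder(h = 3755, r = 180);


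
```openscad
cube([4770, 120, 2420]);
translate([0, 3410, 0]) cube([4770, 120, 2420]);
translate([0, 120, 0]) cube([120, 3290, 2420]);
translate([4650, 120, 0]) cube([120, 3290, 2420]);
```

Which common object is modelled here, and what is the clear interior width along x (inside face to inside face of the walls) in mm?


A house (or room) frame. The interior width is 4530 mm.

Four 2420 mm walls enclosing a rectangle with no floor or roof — a room or house frame. Outside width is 4770 mm and wall thickness is 120 mm, so the interior width is 4770 − 2 × 120 = 4530 mm.


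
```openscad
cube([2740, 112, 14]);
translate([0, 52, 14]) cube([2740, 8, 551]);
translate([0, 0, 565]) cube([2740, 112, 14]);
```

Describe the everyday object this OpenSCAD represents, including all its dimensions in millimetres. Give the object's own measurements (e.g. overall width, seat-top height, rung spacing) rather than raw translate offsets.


An I-beam lying along x, 2740 mm long. Overall section height 579 mm. Two flanges 112 mm wide (y) and 14 mm thick, one on the floor and one at the top; a web 8 mm thick runs between them, centred on the flange width.


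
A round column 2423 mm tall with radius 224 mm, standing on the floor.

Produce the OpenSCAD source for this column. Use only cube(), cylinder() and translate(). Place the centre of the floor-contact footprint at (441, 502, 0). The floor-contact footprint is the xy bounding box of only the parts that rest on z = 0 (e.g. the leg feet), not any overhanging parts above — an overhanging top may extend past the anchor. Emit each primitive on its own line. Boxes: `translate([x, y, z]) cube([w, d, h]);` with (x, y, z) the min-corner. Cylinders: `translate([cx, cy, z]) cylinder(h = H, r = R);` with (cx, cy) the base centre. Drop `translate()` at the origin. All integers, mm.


translate([441, 502, 0]) cylinder(h = 2423, r = 224);


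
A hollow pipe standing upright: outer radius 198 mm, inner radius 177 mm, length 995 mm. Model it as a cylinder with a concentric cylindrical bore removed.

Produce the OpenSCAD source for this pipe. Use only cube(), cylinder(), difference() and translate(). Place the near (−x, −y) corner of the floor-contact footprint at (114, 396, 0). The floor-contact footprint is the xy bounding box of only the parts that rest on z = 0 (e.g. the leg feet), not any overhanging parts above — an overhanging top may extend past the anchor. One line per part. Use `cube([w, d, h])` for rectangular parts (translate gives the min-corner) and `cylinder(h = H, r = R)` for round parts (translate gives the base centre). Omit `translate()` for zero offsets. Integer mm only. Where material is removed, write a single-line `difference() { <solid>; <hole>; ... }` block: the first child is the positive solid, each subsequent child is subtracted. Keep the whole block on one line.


difference() { translate([312, 594, 0]) cylinder(h = 995, r = 198); translate([312, 594, 0]) cylinder(h = 995, r = 177); }


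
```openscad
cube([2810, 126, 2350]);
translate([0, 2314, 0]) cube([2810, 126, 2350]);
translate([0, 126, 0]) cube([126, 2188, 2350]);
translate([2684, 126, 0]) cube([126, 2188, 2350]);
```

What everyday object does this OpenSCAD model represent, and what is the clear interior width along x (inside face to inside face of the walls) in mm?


A house (or room) frame. The interior width is 2558 mm.

Four 2350 mm walls enclosing a rectangle with no floor or roof — a room or house frame. Outside width is 2810 mm and wall thickness is 126 mm, so the interior width is 2810 − 2 × 126 = 2558 mm.


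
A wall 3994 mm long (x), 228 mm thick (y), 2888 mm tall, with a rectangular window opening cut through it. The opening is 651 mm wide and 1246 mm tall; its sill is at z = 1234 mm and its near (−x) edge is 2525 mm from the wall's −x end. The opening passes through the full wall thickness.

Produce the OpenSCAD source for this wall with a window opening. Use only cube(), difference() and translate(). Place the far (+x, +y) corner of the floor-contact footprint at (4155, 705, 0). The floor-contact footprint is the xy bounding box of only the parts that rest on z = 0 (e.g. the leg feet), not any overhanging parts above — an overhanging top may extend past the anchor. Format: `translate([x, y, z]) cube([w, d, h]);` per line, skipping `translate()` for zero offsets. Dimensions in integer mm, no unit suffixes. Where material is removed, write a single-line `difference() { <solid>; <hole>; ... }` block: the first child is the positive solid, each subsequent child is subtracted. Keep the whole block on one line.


difference() { translate([161, 477, 0]) cube([3994, 228, 2888]); translate([2686, 477, 1234]) cube([651, 228, 1246]); }
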